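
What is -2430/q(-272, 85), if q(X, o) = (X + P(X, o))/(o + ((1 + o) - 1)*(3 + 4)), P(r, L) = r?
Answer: 6075/2 ≈ 3037.5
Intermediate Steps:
q(X, o) = X/(4*o) (q(X, o) = (X + X)/(o + ((1 + o) - 1)*(3 + 4)) = (2*X)/(o + o*7) = (2*X)/(o + 7*o) = (2*X)/((8*o)) = (2*X)*(1/(8*o)) = X/(4*o))
-2430/q(-272, 85) = -2430/((1/4)*(-272)/85) = -2430/((1/4)*(-272)*(1/85)) = -2430/(-4/5) = -2430*(-5/4) = 6075/2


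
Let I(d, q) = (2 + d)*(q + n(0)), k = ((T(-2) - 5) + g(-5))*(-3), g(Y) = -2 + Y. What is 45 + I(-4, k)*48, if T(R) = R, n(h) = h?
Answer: -3987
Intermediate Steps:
k = 42 (k = ((-2 - 5) + (-2 - 5))*(-3) = (-7 - 7)*(-3) = -14*(-3) = 42)
I(d, q) = q*(2 + d) (I(d, q) = (2 + d)*(q + 0) = (2 + d)*q = q*(2 + d))
45 + I(-4, k)*48 = 45 + (42*(2 - 4))*48 = 45 + (42*(-2))*48 = 45 - 84*48 = 45 - 4032 = -3987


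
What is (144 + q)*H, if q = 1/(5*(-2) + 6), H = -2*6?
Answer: -1725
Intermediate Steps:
H = -12
q = -1/4 (q = 1/(-10 + 6) = 1/(-4) = -1/4 ≈ -0.25000)
(144 + q)*H = (144 - 1/4)*(-12) = (575/4)*(-12) = -1725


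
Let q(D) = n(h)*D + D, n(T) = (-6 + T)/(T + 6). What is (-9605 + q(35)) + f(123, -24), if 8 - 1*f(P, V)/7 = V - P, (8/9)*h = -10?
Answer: -8370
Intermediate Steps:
h = -45/4 (h = (9/8)*(-10) = -45/4 ≈ -11.250)
n(T) = (-6 + T)/(6 + T)
f(P, V) = 56 - 7*V + 7*P (f(P, V) = 56 - 7*(V - P) = 56 + (-7*V + 7*P) = 56 - 7*V + 7*P)
q(D) = 30*D/7 (q(D) = ((-6 - 45/4)/(6 - 45/4))*D + D = (-69/4/(-21/4))*D + D = (-4/21*(-69/4))*D + D = 23*D/7 + D = 30*D/7)
(-9605 + q(35)) + f(123, -24) = (-9605 + (30/7)*35) + (56 - 7*(-24) + 7*123) = (-9605 + 150) + (56 + 168 + 861) = -9455 + 1085 = -8370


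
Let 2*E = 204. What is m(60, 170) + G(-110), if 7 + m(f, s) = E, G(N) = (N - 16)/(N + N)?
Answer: 10513/110 ≈ 95.573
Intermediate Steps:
G(N) = (-16 + N)/(2*N) (G(N) = (-16 + N)/((2*N)) = (-16 + N)*(1/(2*N)) = (-16 + N)/(2*N))
E = 102 (E = (½)*204 = 102)
m(f, s) = 95 (m(f, s) = -7 + 102 = 95)
m(60, 170) + G(-110) = 95 + (½)*(-16 - 110)/(-110) = 95 + (½)*(-1/110)*(-126) = 95 + 63/110 = 10513/110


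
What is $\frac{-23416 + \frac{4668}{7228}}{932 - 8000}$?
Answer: $\frac{42311545}{12771876} \approx 3.3129$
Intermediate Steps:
$\frac{-23416 + \frac{4668}{7228}}{932 - 8000} = \frac{-23416 + 4668 \cdot \frac{1}{7228}}{932 - 8000} = \frac{-23416 + \frac{1167}{1807}}{-7068} = \left(- \frac{42311545}{1807}\right) \left(- \frac{1}{7068}\right) = \frac{42311545}{12771876}$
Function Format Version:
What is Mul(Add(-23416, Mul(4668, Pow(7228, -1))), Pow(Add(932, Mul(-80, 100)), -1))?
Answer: Rational(42311545, 12771876) ≈ 3.3129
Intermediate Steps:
Mul(Add(-23416, Mul(4668, Pow(7228, -1))), Pow(Add(932, Mul(-80, 100)), -1)) = Mul(Add(-23416, Mul(4668, Rational(1, 7228))), Pow(Add(932, -8000), -1)) = Mul(Add(-23416, Rational(1167, 1807)), Pow(-7068, -1)) = Mul(Rational(-42311545, 1807), Rational(-1, 7068)) = Rational(42311545, 12771876)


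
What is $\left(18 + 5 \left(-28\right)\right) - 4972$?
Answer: $-5094$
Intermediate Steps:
$\left(18 + 5 \left(-28\right)\right) - 4972 = \left(18 - 140\right) - 4972 = -122 - 4972 = -5094$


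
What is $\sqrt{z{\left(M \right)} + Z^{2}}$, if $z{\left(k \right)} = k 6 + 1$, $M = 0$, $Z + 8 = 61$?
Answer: $\sqrt{2810} \approx 53.009$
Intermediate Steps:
$Z = 53$ ($Z = -8 + 61 = 53$)
$z{\left(k \right)} = 1 + 6 k$ ($z{\left(k \right)} = 6 k + 1 = 1 + 6 k$)
$\sqrt{z{\left(M \right)} + Z^{2}} = \sqrt{\left(1 + 6 \cdot 0\right) + 53^{2}} = \sqrt{\left(1 + 0\right) + 2809} = \sqrt{1 + 2809} = \sqrt{2810}$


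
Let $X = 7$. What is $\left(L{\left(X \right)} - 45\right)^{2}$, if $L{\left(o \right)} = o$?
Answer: $1444$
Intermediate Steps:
$\left(L{\left(X \right)} - 45\right)^{2} = \left(7 - 45\right)^{2} = \left(-38\right)^{2} = 1444$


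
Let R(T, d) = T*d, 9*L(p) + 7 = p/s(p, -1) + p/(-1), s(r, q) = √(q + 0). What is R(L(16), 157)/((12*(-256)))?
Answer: 3611/27648 + 157*I/1728 ≈ 0.13061 + 0.090856*I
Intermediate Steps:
s(r, q) = √q
L(p) = -7/9 - p/9 - I*p/9 (L(p) = -7/9 + (p/(√(-1)) + p/(-1))/9 = -7/9 + (p/I + p*(-1))/9 = -7/9 + (p*(-I) - p)/9 = -7/9 + (-I*p - p)/9 = -7/9 + (-p - I*p)/9 = -7/9 + (-p/9 - I*p/9) = -7/9 - p/9 - I*p/9)
R(L(16), 157)/((12*(-256))) = ((-7/9 - ⅑*16 - ⅑*I*16)*157)/((12*(-256))) = ((-7/9 - 16/9 - 16*I/9)*157)/(-3072) = ((-23/9 - 16*I/9)*157)*(-1/3072) = (-3611/9 - 2512*I/9)*(-1/3072) = 3611/27648 + 157*I/1728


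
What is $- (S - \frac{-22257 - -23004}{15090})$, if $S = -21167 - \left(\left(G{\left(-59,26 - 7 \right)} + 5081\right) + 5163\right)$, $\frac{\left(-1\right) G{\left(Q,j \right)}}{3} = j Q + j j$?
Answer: $\frac{169465979}{5030} \approx 33691.0$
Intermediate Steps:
$G{\left(Q,j \right)} = - 3 j^{2} - 3 Q j$ ($G{\left(Q,j \right)} = - 3 \left(j Q + j j\right) = - 3 \left(Q j + j^{2}\right) = - 3 \left(j^{2} + Q j\right) = - 3 j^{2} - 3 Q j$)
$S = -33691$ ($S = -21167 - \left(\left(- 3 \left(26 - 7\right) \left(-59 + \left(26 - 7\right)\right) + 5081\right) + 5163\right) = -21167 - \left(\left(\left(-3\right) 19 \left(-59 + 19\right) + 5081\right) + 5163\right) = -21167 - \left(\left(\left(-3\right) 19 \left(-40\right) + 5081\right) + 5163\right) = -21167 - \left(\left(2280 + 5081\right) + 5163\right) = -21167 - \left(7361 + 5163\right) = -21167 - 12524 = -33691$)
$- (S - \frac{-22257 - -23004}{15090}) = - (-33691 - \frac{-22257 - -23004}{15090}) = - (-33691 - \left(-22257 + 23004\right) \frac{1}{15090}) = - (-33691 - 747 \cdot \frac{1}{15090}) = - (-33691 - \frac{249}{5030}) = \left(-1\right) \left(- \frac{169465979}{5030}\right) = \frac{169465979}{5030}$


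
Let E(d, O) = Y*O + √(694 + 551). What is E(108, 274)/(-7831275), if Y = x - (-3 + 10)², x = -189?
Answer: 65212/7831275 - √1245/7831275 ≈ 0.0083226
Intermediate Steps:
Y = -238 (Y = -189 - (-3 + 10)² = -189 - 1*7² = -189 - 1*49 = -189 - 49 = -238)
E(d, O) = √1245 - 238*O (E(d, O) = -238*O + √(694 + 551) = -238*O + √1245 = √1245 - 238*O)
E(108, 274)/(-7831275) = (√1245 - 238*274)/(-7831275) = (√1245 - 65212)*(-1/7831275) = (-65212 + √1245)*(-1/7831275) = 65212/7831275 - √1245/7831275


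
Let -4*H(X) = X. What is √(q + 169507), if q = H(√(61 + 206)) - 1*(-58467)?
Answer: √(911896 - √267)/2 ≈ 477.46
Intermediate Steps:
H(X) = -X/4
q = 58467 - √267/4 (q = -√(61 + 206)/4 - 1*(-58467) = -√267/4 + 58467 = 58467 - √267/4 ≈ 58463.)
√(q + 169507) = √((58467 - √267/4) + 169507) = √(227974 - √267/4)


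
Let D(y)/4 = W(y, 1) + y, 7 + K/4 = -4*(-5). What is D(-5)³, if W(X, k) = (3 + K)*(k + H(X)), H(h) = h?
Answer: -729000000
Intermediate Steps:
K = 52 (K = -28 + 4*(-4*(-5)) = -28 + 4*20 = -28 + 80 = 52)
W(X, k) = 55*X + 55*k (W(X, k) = (3 + 52)*(k + X) = 55*(X + k) = 55*X + 55*k)
D(y) = 220 + 224*y (D(y) = 4*((55*y + 55*1) + y) = 4*((55*y + 55) + y) = 4*((55 + 55*y) + y) = 4*(55 + 56*y) = 220 + 224*y)
D(-5)³ = (220 + 224*(-5))³ = (220 - 1120)³ = (-900)³ = -729000000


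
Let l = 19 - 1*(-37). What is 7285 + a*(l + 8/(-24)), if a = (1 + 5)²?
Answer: 9289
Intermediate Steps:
l = 56 (l = 19 + 37 = 56)
a = 36 (a = 6² = 36)
7285 + a*(l + 8/(-24)) = 7285 + 36*(56 + 8/(-24)) = 7285 + 36*(56 + 8*(-1/24)) = 7285 + 36*(56 - ⅓) = 7285 + 36*(167/3) = 7285 + 2004 = 9289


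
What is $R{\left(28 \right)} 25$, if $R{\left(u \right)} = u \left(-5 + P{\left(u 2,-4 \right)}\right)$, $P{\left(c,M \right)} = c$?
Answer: $35700$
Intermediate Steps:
$R{\left(u \right)} = u \left(-5 + 2 u\right)$ ($R{\left(u \right)} = u \left(-5 + u 2\right) = u \left(-5 + 2 u\right)$)
$R{\left(28 \right)} 25 = 28 \left(-5 + 2 \cdot 28\right) 25 = 28 \left(-5 + 56\right) 25 = 28 \cdot 51 \cdot 25 = 1428 \cdot 25 = 35700$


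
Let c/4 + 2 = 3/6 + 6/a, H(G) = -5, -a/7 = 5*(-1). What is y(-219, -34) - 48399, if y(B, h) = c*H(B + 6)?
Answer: -338607/7 ≈ -48372.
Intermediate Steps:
a = 35 (a = -35*(-1) = -7*(-5) = 35)
c = -186/35 (c = -8 + 4*(3/6 + 6/35) = -8 + 4*(3*(⅙) + 6*(1/35)) = -8 + 4*(½ + 6/35) = -8 + 4*(47/70) = -8 + 94/35 = -186/35 ≈ -5.3143)
y(B, h) = 186/7 (y(B, h) = -186/35*(-5) = 186/7)
y(-219, -34) - 48399 = 186/7 - 48399 = -338607/7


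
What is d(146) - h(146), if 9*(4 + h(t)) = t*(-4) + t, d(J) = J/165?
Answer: 8836/165 ≈ 53.552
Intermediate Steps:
d(J) = J/165 (d(J) = J*(1/165) = J/165)
h(t) = -4 - t/3 (h(t) = -4 + (t*(-4) + t)/9 = -4 + (-4*t + t)/9 = -4 + (-3*t)/9 = -4 - t/3)
d(146) - h(146) = (1/165)*146 - (-4 - 1/3*146) = 146/165 - (-4 - 146/3) = 146/165 - 1*(-158/3) = 146/165 + 158/3 = 8836/165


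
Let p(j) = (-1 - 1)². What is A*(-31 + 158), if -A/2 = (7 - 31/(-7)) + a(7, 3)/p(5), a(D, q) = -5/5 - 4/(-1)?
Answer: -43307/14 ≈ -3093.4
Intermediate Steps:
p(j) = 4 (p(j) = (-2)² = 4)
a(D, q) = 3 (a(D, q) = -5*⅕ - 4*(-1) = -1 + 4 = 3)
A = -341/14 (A = -2*((7 - 31/(-7)) + 3/4) = -2*((7 - 31*(-⅐)) + 3*(¼)) = -2*((7 + 31/7) + ¾) = -2*(80/7 + ¾) = -2*341/28 = -341/14 ≈ -24.357)
A*(-31 + 158) = -341*(-31 + 158)/14 = -341/14*127 = -43307/14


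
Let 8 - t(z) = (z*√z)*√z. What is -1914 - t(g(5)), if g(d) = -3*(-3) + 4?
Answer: -1753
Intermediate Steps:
g(d) = 13 (g(d) = 9 + 4 = 13)
t(z) = 8 - z² (t(z) = 8 - z*√z*√z = 8 - z^(3/2)*√z = 8 - z²)
-1914 - t(g(5)) = -1914 - (8 - 1*13²) = -1914 - (8 - 1*169) = -1914 - (8 - 169) = -1914 - 1*(-161) = -1914 + 161 = -1753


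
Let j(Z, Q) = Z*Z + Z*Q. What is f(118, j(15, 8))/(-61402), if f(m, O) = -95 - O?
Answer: 20/2791 ≈ 0.0071659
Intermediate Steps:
j(Z, Q) = Z**2 + Q*Z
f(118, j(15, 8))/(-61402) = (-95 - 15*(8 + 15))/(-61402) = (-95 - 15*23)*(-1/61402) = (-95 - 1*345)*(-1/61402) = (-95 - 345)*(-1/61402) = -440*(-1/61402) = 20/2791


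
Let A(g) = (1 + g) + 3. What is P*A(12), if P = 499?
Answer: 7984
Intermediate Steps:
A(g) = 4 + g
P*A(12) = 499*(4 + 12) = 499*16 = 7984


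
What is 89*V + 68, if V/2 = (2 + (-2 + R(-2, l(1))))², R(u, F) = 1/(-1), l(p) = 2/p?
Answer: 246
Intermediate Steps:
R(u, F) = -1
V = 2 (V = 2*(2 + (-2 - 1))² = 2*(2 - 3)² = 2*(-1)² = 2*1 = 2)
89*V + 68 = 89*2 + 68 = 178 + 68 = 246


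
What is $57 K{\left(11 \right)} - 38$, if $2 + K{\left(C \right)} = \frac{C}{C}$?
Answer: $-95$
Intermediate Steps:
$K{\left(C \right)} = -1$ ($K{\left(C \right)} = -2 + \frac{C}{C} = -2 + 1 = -1$)
$57 K{\left(11 \right)} - 38 = 57 \left(-1\right) - 38 = -57 - 38 = -95$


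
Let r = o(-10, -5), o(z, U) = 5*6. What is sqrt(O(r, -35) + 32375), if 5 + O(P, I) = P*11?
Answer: 10*sqrt(327) ≈ 180.83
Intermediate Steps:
o(z, U) = 30
r = 30
O(P, I) = -5 + 11*P (O(P, I) = -5 + P*11 = -5 + 11*P)
sqrt(O(r, -35) + 32375) = sqrt((-5 + 11*30) + 32375) = sqrt((-5 + 330) + 32375) = sqrt(325 + 32375) = sqrt(32700) = 10*sqrt(327)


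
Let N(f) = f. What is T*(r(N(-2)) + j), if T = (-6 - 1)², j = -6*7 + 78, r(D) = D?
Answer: 1666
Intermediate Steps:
j = 36 (j = -42 + 78 = 36)
T = 49 (T = (-7)² = 49)
T*(r(N(-2)) + j) = 49*(-2 + 36) = 49*34 = 1666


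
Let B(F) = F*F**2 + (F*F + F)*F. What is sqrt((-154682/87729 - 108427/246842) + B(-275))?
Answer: I*sqrt(19469832990882285732109238586)/21655201818 ≈ 6443.5*I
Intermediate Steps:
B(F) = F**3 + F*(F + F**2) (B(F) = F**3 + (F**2 + F)*F = F**3 + (F + F**2)*F = F**3 + F*(F + F**2))
sqrt((-154682/87729 - 108427/246842) + B(-275)) = sqrt((-154682/87729 - 108427/246842) + (-275)**2*(1 + 2*(-275))) = sqrt((-154682*1/87729 - 108427*1/246842) + 75625*(1 - 550)) = sqrt((-154682/87729 - 108427/246842) + 75625*(-549)) = sqrt(-47694206527/21655201818 - 41518125) = sqrt(-899083423674157777/21655201818) = I*sqrt(19469832990882285732109238586)/21655201818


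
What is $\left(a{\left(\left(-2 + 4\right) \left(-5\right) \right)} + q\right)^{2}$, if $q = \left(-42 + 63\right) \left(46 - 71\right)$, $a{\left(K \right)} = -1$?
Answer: $276676$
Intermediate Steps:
$q = -525$ ($q = 21 \left(-25\right) = -525$)
$\left(a{\left(\left(-2 + 4\right) \left(-5\right) \right)} + q\right)^{2} = \left(-1 - 525\right)^{2} = \left(-526\right)^{2} = 276676$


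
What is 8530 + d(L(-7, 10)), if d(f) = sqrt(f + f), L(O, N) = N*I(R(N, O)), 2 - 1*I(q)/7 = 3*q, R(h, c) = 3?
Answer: 8530 + 14*I*sqrt(5) ≈ 8530.0 + 31.305*I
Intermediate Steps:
I(q) = 14 - 21*q
L(O, N) = -49*N (L(O, N) = N*(14 - 21*3) = N*(14 - 63) = N*(-49) = -49*N)
d(f) = sqrt(2)*sqrt(f) (d(f) = sqrt(2*f) = sqrt(2)*sqrt(f))
8530 + d(L(-7, 10)) = 8530 + sqrt(2)*sqrt(-49*10) = 8530 + sqrt(2)*sqrt(-490) = 8530 + sqrt(2)*(7*I*sqrt(10)) = 8530 + 14*I*sqrt(5)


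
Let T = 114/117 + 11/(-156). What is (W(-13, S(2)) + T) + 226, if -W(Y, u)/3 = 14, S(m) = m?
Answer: 9615/52 ≈ 184.90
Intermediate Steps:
W(Y, u) = -42 (W(Y, u) = -3*14 = -42)
T = 47/52 (T = 114*(1/117) + 11*(-1/156) = 38/39 - 11/156 = 47/52 ≈ 0.90385)
(W(-13, S(2)) + T) + 226 = (-42 + 47/52) + 226 = -2137/52 + 226 = 9615/52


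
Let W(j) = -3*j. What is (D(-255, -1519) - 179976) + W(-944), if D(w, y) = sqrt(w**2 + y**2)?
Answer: -177144 + sqrt(2372386) ≈ -1.7560e+5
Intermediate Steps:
(D(-255, -1519) - 179976) + W(-944) = (sqrt((-255)**2 + (-1519)**2) - 179976) - 3*(-944) = (sqrt(65025 + 2307361) - 179976) + 2832 = (sqrt(2372386) - 179976) + 2832 = (-179976 + sqrt(2372386)) + 2832 = -177144 + sqrt(2372386)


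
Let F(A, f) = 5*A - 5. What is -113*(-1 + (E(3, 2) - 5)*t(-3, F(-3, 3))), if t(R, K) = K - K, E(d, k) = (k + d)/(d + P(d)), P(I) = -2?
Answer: 113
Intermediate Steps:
F(A, f) = -5 + 5*A
E(d, k) = (d + k)/(-2 + d) (E(d, k) = (k + d)/(d - 2) = (d + k)/(-2 + d))
t(R, K) = 0
-113*(-1 + (E(3, 2) - 5)*t(-3, F(-3, 3))) = -113*(-1 + ((3 + 2)/(-2 + 3) - 5)*0) = -113*(-1 + (5/1 - 5)*0) = -113*(-1 + (1*5 - 5)*0) = -113*(-1 + (5 - 5)*0) = -113*(-1 + 0*0) = -113*(-1 + 0) = -113*(-1) = 113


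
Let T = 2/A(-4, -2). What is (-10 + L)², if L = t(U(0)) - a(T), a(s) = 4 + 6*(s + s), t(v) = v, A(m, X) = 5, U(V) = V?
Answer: 8836/25 ≈ 353.44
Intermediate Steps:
T = ⅖ (T = 2/5 = 2*(⅕) = ⅖ ≈ 0.40000)
a(s) = 4 + 12*s (a(s) = 4 + 6*(2*s) = 4 + 12*s)
L = -44/5 (L = 0 - (4 + 12*(⅖)) = 0 - (4 + 24/5) = 0 - 1*44/5 = 0 - 44/5 = -44/5 ≈ -8.8000)
(-10 + L)² = (-10 - 44/5)² = (-94/5)² = 8836/25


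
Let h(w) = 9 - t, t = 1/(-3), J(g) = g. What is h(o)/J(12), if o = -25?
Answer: 7/9 ≈ 0.77778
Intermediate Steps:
t = -⅓ ≈ -0.33333
h(w) = 28/3 (h(w) = 9 - 1*(-⅓) = 9 + ⅓ = 28/3)
h(o)/J(12) = (28/3)/12 = (28/3)*(1/12) = 7/9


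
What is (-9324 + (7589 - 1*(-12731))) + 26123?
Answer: 37119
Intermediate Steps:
(-9324 + (7589 - 1*(-12731))) + 26123 = (-9324 + (7589 + 12731)) + 26123 = (-9324 + 20320) + 26123 = 10996 + 26123 = 37119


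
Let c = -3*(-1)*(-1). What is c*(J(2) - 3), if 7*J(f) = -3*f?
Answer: 81/7 ≈ 11.571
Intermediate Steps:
J(f) = -3*f/7 (J(f) = (-3*f)/7 = -3*f/7)
c = -3 (c = 3*(-1) = -3)
c*(J(2) - 3) = -3*(-3/7*2 - 3) = -3*(-6/7 - 3) = -3*(-27/7) = 81/7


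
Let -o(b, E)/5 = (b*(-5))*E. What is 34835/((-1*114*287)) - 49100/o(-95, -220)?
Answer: -10425127/8997450 ≈ -1.1587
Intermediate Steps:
o(b, E) = 25*E*b (o(b, E) = -5*b*(-5)*E = -5*(-5*b)*E = -(-25)*E*b = 25*E*b)
34835/((-1*114*287)) - 49100/o(-95, -220) = 34835/((-1*114*287)) - 49100/(25*(-220)*(-95)) = 34835/((-114*287)) - 49100/522500 = 34835/(-32718) - 49100*1/522500 = 34835*(-1/32718) - 491/5225 = -34835/32718 - 491/5225 = -10425127/8997450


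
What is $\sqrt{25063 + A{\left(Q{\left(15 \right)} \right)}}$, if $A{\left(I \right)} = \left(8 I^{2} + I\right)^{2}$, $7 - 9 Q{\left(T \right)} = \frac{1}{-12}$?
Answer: $\frac{\sqrt{213392487553}}{2916} \approx 158.42$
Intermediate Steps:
$Q{\left(T \right)} = \frac{85}{108}$ ($Q{\left(T \right)} = \frac{7}{9} - \frac{1}{9 \left(-12\right)} = \frac{7}{9} - - \frac{1}{108} = \frac{7}{9} + \frac{1}{108} = \frac{85}{108}$)
$A{\left(I \right)} = \left(I + 8 I^{2}\right)^{2}$
$\sqrt{25063 + A{\left(Q{\left(15 \right)} \right)}} = \sqrt{25063 + \left(\frac{85}{108}\right)^{2} \left(1 + 8 \cdot \frac{85}{108}\right)^{2}} = \sqrt{25063 + \frac{7225 \left(1 + \frac{170}{27}\right)^{2}}{11664}} = \sqrt{25063 + \frac{7225 \left(\frac{197}{27}\right)^{2}}{11664}} = \sqrt{25063 + \frac{7225}{11664} \cdot \frac{38809}{729}} = \sqrt{25063 + \frac{280395025}{8503056}} = \sqrt{\frac{213392487553}{8503056}} = \frac{\sqrt{213392487553}}{2916}$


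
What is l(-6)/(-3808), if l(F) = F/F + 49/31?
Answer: -5/7378 ≈ -0.00067769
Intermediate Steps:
l(F) = 80/31 (l(F) = 1 + 49*(1/31) = 1 + 49/31 = 80/31)
l(-6)/(-3808) = (80/31)/(-3808) = (80/31)*(-1/3808) = -5/7378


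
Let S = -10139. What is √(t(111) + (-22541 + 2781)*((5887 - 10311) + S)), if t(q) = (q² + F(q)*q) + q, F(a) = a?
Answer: √287789633 ≈ 16964.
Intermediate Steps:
t(q) = q + 2*q² (t(q) = (q² + q*q) + q = (q² + q²) + q = 2*q² + q = q + 2*q²)
√(t(111) + (-22541 + 2781)*((5887 - 10311) + S)) = √(111*(1 + 2*111) + (-22541 + 2781)*((5887 - 10311) - 10139)) = √(111*(1 + 222) - 19760*(-4424 - 10139)) = √(111*223 - 19760*(-14563)) = √(24753 + 287764880) = √287789633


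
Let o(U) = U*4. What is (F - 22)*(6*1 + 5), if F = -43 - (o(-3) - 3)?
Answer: -550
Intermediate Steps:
o(U) = 4*U
F = -28 (F = -43 - (4*(-3) - 3) = -43 - (-12 - 3) = -43 - 1*(-15) = -43 + 15 = -28)
(F - 22)*(6*1 + 5) = (-28 - 22)*(6*1 + 5) = -50*(6 + 5) = -50*11 = -550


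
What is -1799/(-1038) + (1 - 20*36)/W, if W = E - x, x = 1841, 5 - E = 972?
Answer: 966319/485784 ≈ 1.9892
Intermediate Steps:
E = -967 (E = 5 - 1*972 = 5 - 972 = -967)
W = -2808 (W = -967 - 1*1841 = -967 - 1841 = -2808)
-1799/(-1038) + (1 - 20*36)/W = -1799/(-1038) + (1 - 20*36)/(-2808) = -1799*(-1/1038) + (1 - 720)*(-1/2808) = 1799/1038 - 719*(-1/2808) = 1799/1038 + 719/2808 = 966319/485784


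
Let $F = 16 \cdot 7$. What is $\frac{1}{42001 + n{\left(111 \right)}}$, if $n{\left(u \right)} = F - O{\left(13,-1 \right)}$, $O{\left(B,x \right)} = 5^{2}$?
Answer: $\frac{1}{42088} \approx 2.376 \cdot 10^{-5}$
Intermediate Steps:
$O{\left(B,x \right)} = 25$
$F = 112$
$n{\left(u \right)} = 87$ ($n{\left(u \right)} = 112 - 25 = 87$)
$\frac{1}{42001 + n{\left(111 \right)}} = \frac{1}{42001 + 87} = \frac{1}{42088}$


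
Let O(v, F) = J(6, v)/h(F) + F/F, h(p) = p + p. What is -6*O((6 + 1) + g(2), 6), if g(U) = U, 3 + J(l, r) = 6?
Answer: -15/2 ≈ -7.5000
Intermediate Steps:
J(l, r) = 3 (J(l, r) = -3 + 6 = 3)
h(p) = 2*p
O(v, F) = 1 + 3/(2*F) (O(v, F) = 3/((2*F)) + F/F = 3*(1/(2*F)) + 1 = 3/(2*F) + 1 = 1 + 3/(2*F))
-6*O((6 + 1) + g(2), 6) = -6*(3/2 + 6)/6 = -15/2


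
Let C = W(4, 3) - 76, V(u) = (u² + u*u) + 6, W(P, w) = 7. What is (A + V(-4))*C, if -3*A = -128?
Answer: -5566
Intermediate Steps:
V(u) = 6 + 2*u² (V(u) = (u² + u²) + 6 = 2*u² + 6 = 6 + 2*u²)
A = 128/3 (A = -⅓*(-128) = 128/3 ≈ 42.667)
C = -69 (C = 7 - 76 = -69)
(A + V(-4))*C = (128/3 + (6 + 2*(-4)²))*(-69) = (128/3 + (6 + 2*16))*(-69) = (128/3 + (6 + 32))*(-69) = (128/3 + 38)*(-69) = (242/3)*(-69) = -5566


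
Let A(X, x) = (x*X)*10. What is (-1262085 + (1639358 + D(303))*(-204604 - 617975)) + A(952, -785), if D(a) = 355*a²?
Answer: -28158165370472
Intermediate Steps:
A(X, x) = 10*X*x (A(X, x) = (X*x)*10 = 10*X*x)
(-1262085 + (1639358 + D(303))*(-204604 - 617975)) + A(952, -785) = (-1262085 + (1639358 + 355*303²)*(-204604 - 617975)) + 10*952*(-785) = (-1262085 + (1639358 + 355*91809)*(-822579)) - 7473200 = (-1262085 + (1639358 + 32592195)*(-822579)) - 7473200 = (-1262085 + 34231553*(-822579)) - 7473200 = (-1262085 - 28158156635187) - 7473200 = -28158157897272 - 7473200 = -28158165370472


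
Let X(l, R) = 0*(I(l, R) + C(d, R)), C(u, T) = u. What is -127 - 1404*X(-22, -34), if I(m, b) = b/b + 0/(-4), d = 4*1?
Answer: -127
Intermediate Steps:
d = 4
I(m, b) = 1 (I(m, b) = 1 + 0*(-¼) = 1 + 0 = 1)
X(l, R) = 0 (X(l, R) = 0*(1 + 4) = 0*5 = 0)
-127 - 1404*X(-22, -34) = -127 - 1404*0 = -127 + 0 = -127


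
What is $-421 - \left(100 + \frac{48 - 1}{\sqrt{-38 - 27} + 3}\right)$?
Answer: $\frac{- 521 \sqrt{65} + 1610 i}{\sqrt{65} - 3 i} \approx -522.91 + 5.1206 i$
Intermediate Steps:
$-421 - \left(100 + \frac{48 - 1}{\sqrt{-38 - 27} + 3}\right) = -421 - \left(100 + \frac{47}{\sqrt{-65} + 3}\right) = -421 - \left(100 + \frac{47}{i \sqrt{65} + 3}\right) = -421 - \left(100 + \frac{47}{3 + i \sqrt{65}}\right) = -521 - \frac{47}{3 + i \sqrt{65}}$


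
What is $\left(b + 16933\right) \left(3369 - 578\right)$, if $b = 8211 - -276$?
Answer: $70947220$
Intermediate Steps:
$b = 8487$ ($b = 8211 + \left(-4300 + 4576\right) = 8211 + 276 = 8487$)
$\left(b + 16933\right) \left(3369 - 578\right) = \left(8487 + 16933\right) \left(3369 - 578\right) = 25420 \cdot 2791 = 70947220$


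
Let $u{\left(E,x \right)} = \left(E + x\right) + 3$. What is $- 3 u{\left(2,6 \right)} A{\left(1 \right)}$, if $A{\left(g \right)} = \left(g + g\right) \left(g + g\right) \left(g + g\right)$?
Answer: $-264$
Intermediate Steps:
$u{\left(E,x \right)} = 3 + E + x$
$A{\left(g \right)} = 8 g^{3}$ ($A{\left(g \right)} = 2 g 2 g 2 g = 4 g^{2} \cdot 2 g = 8 g^{3}$)
$- 3 u{\left(2,6 \right)} A{\left(1 \right)} = - 3 \left(3 + 2 + 6\right) 8 \cdot 1^{3} = \left(-3\right) 11 \cdot 8 \cdot 1 = \left(-33\right) 8 = -264$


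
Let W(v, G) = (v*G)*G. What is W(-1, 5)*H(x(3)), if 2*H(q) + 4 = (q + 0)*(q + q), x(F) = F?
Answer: -175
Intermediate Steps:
W(v, G) = v*G² (W(v, G) = (G*v)*G = v*G²)
H(q) = -2 + q² (H(q) = -2 + ((q + 0)*(q + q))/2 = -2 + (q*(2*q))/2 = -2 + (2*q²)/2 = -2 + q²)
W(-1, 5)*H(x(3)) = (-1*5²)*(-2 + 3²) = (-1*25)*(-2 + 9) = -25*7 = -175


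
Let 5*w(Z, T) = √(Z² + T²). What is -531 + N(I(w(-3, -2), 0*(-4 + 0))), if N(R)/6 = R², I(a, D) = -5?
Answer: -381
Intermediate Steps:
w(Z, T) = √(T² + Z²)/5 (w(Z, T) = √(Z² + T²)/5 = √(T² + Z²)/5)
N(R) = 6*R²
-531 + N(I(w(-3, -2), 0*(-4 + 0))) = -531 + 6*(-5)² = -531 + 6*25 = -531 + 150 = -381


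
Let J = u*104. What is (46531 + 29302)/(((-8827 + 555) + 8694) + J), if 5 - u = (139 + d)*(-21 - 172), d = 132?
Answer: 75833/5440454 ≈ 0.013939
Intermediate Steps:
u = 52308 (u = 5 - (139 + 132)*(-21 - 172) = 5 - 271*(-193) = 5 - 1*(-52303) = 5 + 52303 = 52308)
J = 5440032 (J = 52308*104 = 5440032)
(46531 + 29302)/(((-8827 + 555) + 8694) + J) = (46531 + 29302)/(((-8827 + 555) + 8694) + 5440032) = 75833/((-8272 + 8694) + 5440032) = 75833/(422 + 5440032) = 75833/5440454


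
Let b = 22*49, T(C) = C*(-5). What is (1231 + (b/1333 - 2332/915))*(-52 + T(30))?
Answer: -302863116518/1219695 ≈ -2.4831e+5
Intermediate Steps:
T(C) = -5*C
b = 1078
(1231 + (b/1333 - 2332/915))*(-52 + T(30)) = (1231 + (1078/1333 - 2332/915))*(-52 - 5*30) = (1231 + (1078*(1/1333) - 2332*1/915))*(-52 - 150) = (1231 + (1078/1333 - 2332/915))*(-202) = (1231 - 2122186/1219695)*(-202) = (1499322359/1219695)*(-202) = -302863116518/1219695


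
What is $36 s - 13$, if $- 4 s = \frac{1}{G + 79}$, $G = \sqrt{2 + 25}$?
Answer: $- \frac{81493}{6214} + \frac{27 \sqrt{3}}{6214} \approx -13.107$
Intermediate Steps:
$G = 3 \sqrt{3}$ ($G = \sqrt{27} = 3 \sqrt{3} \approx 5.1962$)
$s = - \frac{1}{4 \left(79 + 3 \sqrt{3}\right)}$ ($s = - \frac{1}{4 \left(3 \sqrt{3} + 79\right)} = - \frac{1}{4 \left(79 + 3 \sqrt{3}\right)} \approx -0.0029693$)
$36 s - 13 = 36 \left(- \frac{79}{24856} + \frac{3 \sqrt{3}}{24856}\right) - 13 = \left(- \frac{711}{6214} + \frac{27 \sqrt{3}}{6214}\right) - 13 = - \frac{81493}{6214} + \frac{27 \sqrt{3}}{6214}$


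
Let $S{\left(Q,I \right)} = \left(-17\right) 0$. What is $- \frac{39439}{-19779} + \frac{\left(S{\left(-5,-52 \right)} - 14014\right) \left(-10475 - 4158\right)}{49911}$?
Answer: $\frac{450887322603}{109687741} \approx 4110.6$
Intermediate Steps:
$S{\left(Q,I \right)} = 0$
$- \frac{39439}{-19779} + \frac{\left(S{\left(-5,-52 \right)} - 14014\right) \left(-10475 - 4158\right)}{49911} = - \frac{39439}{-19779} + \frac{\left(0 - 14014\right) \left(-10475 - 4158\right)}{49911} = \left(-39439\right) \left(- \frac{1}{19779}\right) + \left(-14014\right) \left(-14633\right) \frac{1}{49911} = \frac{39439}{19779} + 205066862 \cdot \frac{1}{49911} = \frac{39439}{19779} + \frac{205066862}{49911} = \frac{450887322603}{109687741}$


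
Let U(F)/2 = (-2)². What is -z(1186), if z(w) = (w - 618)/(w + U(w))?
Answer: -284/597 ≈ -0.47571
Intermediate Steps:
U(F) = 8 (U(F) = 2*(-2)² = 2*4 = 8)
z(w) = (-618 + w)/(8 + w) (z(w) = (w - 618)/(w + 8) = (-618 + w)/(8 + w))
-z(1186) = -(-618 + 1186)/(8 + 1186) = -568/1194 = -1*284/597 = -284/597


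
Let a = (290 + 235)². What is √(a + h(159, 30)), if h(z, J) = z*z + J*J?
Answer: 81*√46 ≈ 549.37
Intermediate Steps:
h(z, J) = J² + z² (h(z, J) = z² + J² = J² + z²)
a = 275625 (a = 525² = 275625)
√(a + h(159, 30)) = √(275625 + (30² + 159²)) = √(275625 + (900 + 25281)) = √(275625 + 26181) = √301806 = 81*√46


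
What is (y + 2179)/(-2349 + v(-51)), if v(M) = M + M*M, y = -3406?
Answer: -409/67 ≈ -6.1045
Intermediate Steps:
v(M) = M + M**2
(y + 2179)/(-2349 + v(-51)) = (-3406 + 2179)/(-2349 - 51*(1 - 51)) = -1227/(-2349 - 51*(-50)) = -1227/(-2349 + 2550) = -1227/201 = -1227*1/201 = -409/67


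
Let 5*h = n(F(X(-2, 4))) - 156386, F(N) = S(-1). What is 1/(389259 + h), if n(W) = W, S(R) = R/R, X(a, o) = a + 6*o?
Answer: 1/357982 ≈ 2.7934e-6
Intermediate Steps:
S(R) = 1
F(N) = 1
h = -31277 (h = (1 - 156386)/5 = (1/5)*(-156385) = -31277)
1/(389259 + h) = 1/(389259 - 31277) = 1/357982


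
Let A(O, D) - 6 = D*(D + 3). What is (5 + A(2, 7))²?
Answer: 6561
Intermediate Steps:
A(O, D) = 6 + D*(3 + D) (A(O, D) = 6 + D*(D + 3) = 6 + D*(3 + D))
(5 + A(2, 7))² = (5 + (6 + 7² + 3*7))² = (5 + (6 + 49 + 21))² = (5 + 76)² = 81² = 6561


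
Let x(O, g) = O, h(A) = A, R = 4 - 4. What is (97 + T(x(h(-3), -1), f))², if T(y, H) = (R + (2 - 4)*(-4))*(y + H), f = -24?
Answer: 14161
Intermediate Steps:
R = 0
T(y, H) = 8*H + 8*y (T(y, H) = (0 + (2 - 4)*(-4))*(y + H) = (0 - 2*(-4))*(H + y) = (0 + 8)*(H + y) = 8*(H + y) = 8*H + 8*y)
(97 + T(x(h(-3), -1), f))² = (97 + (8*(-24) + 8*(-3)))² = (97 + (-192 - 24))² = (97 - 216)² = (-119)² = 14161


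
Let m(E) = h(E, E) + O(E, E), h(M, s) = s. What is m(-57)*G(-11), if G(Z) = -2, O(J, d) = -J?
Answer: 0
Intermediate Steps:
m(E) = 0 (m(E) = E - E = 0)
m(-57)*G(-11) = 0*(-2) = 0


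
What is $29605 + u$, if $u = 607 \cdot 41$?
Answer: $54492$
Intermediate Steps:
$u = 24887$
$29605 + u = 29605 + 24887 = 54492$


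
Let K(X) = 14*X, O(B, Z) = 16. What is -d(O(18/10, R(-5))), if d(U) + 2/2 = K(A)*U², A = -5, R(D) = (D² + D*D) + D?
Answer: 17921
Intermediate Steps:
R(D) = D + 2*D² (R(D) = (D² + D²) + D = 2*D² + D = D + 2*D²)
d(U) = -1 - 70*U² (d(U) = -1 + (14*(-5))*U² = -1 - 70*U²)
-d(O(18/10, R(-5))) = -(-1 - 70*16²) = -(-1 - 70*256) = -(-1 - 17920) = -1*(-17921) = 17921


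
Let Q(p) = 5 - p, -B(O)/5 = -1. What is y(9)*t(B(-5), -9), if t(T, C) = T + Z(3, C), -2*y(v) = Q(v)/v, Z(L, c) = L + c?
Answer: -2/9 ≈ -0.22222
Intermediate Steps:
B(O) = 5 (B(O) = -5*(-1) = 5)
y(v) = -(5 - v)/(2*v)
t(T, C) = 3 + C + T (t(T, C) = T + (3 + C) = 3 + C + T)
y(9)*t(B(-5), -9) = ((1/2)*(-5 + 9)/9)*(3 - 9 + 5) = ((1/2)*(1/9)*4)*(-1) = (2/9)*(-1) = -2/9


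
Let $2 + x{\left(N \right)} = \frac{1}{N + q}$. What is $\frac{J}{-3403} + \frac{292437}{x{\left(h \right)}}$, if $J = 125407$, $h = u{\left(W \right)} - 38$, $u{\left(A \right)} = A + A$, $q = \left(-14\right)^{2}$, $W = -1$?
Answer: $- \frac{155284446893}{1058333} \approx -1.4673 \cdot 10^{5}$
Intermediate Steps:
$q = 196$
$u{\left(A \right)} = 2 A$
$h = -40$ ($h = 2 \left(-1\right) - 38 = -2 - 38 = -40$)
$x{\left(N \right)} = -2 + \frac{1}{196 + N}$ ($x{\left(N \right)} = -2 + \frac{1}{N + 196} = -2 + \frac{1}{196 + N}$)
$\frac{J}{-3403} + \frac{292437}{x{\left(h \right)}} = \frac{125407}{-3403} + \frac{292437}{\frac{1}{196 - 40} \left(-391 - -80\right)} = 125407 \left(- \frac{1}{3403}\right) + \frac{292437}{\frac{1}{156} \left(-391 + 80\right)} = - \frac{125407}{3403} + \frac{292437}{\frac{1}{156} \left(-311\right)} = - \frac{125407}{3403} + \frac{292437}{- \frac{311}{156}} = - \frac{125407}{3403} + 292437 \left(- \frac{156}{311}\right) = - \frac{125407}{3403} - \frac{45620172}{311} = - \frac{155284446893}{1058333}$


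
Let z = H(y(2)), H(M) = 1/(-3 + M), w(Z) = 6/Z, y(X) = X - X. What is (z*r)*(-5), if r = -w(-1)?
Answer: 10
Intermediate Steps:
y(X) = 0
z = -⅓ (z = 1/(-3 + 0) = 1/(-3) = -⅓ ≈ -0.33333)
r = 6 (r = -6/(-1) = -6*(-1) = -1*(-6) = 6)
(z*r)*(-5) = -⅓*6*(-5) = -2*(-5) = 10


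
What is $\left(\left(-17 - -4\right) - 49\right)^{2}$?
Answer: $3844$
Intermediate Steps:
$\left(\left(-17 - -4\right) - 49\right)^{2} = \left(\left(-17 + 4\right) - 49\right)^{2} = \left(-13 - 49\right)^{2} = \left(-62\right)^{2} = 3844$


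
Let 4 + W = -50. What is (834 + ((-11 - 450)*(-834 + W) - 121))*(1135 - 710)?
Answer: 174284425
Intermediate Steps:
W = -54 (W = -4 - 50 = -54)
(834 + ((-11 - 450)*(-834 + W) - 121))*(1135 - 710) = (834 + ((-11 - 450)*(-834 - 54) - 121))*(1135 - 710) = (834 + (-461*(-888) - 121))*425 = (834 + (409368 - 121))*425 = (834 + 409247)*425 = 410081*425 = 174284425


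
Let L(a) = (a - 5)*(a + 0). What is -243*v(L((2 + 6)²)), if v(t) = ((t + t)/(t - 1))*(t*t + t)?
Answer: -26172621545472/3775 ≈ -6.9331e+9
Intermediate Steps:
L(a) = a*(-5 + a) (L(a) = (-5 + a)*a = a*(-5 + a))
v(t) = 2*t*(t + t²)/(-1 + t) (v(t) = ((2*t)/(-1 + t))*(t² + t) = (2*t/(-1 + t))*(t + t²) = 2*t*(t + t²)/(-1 + t))
-243*v(L((2 + 6)²)) = -486*((2 + 6)²*(-5 + (2 + 6)²))²*(1 + (2 + 6)²*(-5 + (2 + 6)²))/(-1 + (2 + 6)²*(-5 + (2 + 6)²)) = -486*(8²*(-5 + 8²))²*(1 + 8²*(-5 + 8²))/(-1 + 8²*(-5 + 8²)) = -486*(64*(-5 + 64))²*(1 + 64*(-5 + 64))/(-1 + 64*(-5 + 64)) = -486*(64*59)²*(1 + 64*59)/(-1 + 64*59) = -486*3776²*(1 + 3776)/(-1 + 3776) = -486*14258176*3777/3775 = -243*107706261504/3775 = -26172621545472/3775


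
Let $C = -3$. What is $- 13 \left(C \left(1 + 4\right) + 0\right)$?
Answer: $195$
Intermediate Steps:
$- 13 \left(C \left(1 + 4\right) + 0\right) = - 13 \left(- 3 \left(1 + 4\right) + 0\right) = - 13 \left(\left(-3\right) 5 + 0\right) = - 13 \left(-15 + 0\right) = \left(-13\right) \left(-15\right) = 195$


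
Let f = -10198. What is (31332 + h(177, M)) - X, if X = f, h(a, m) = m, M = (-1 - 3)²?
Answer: 41546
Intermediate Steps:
M = 16 (M = (-4)² = 16)
X = -10198
(31332 + h(177, M)) - X = (31332 + 16) - 1*(-10198) = 31348 + 10198 = 41546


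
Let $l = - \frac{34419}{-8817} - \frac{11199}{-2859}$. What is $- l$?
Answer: $- \frac{21905056}{2800867} \approx -7.8208$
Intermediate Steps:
$l = \frac{21905056}{2800867}$ ($l = \left(-34419\right) \left(- \frac{1}{8817}\right) - - \frac{3733}{953} = \frac{11473}{2939} + \frac{3733}{953} = \frac{21905056}{2800867} \approx 7.8208$)
$- l = \left(-1\right) \frac{21905056}{2800867} = - \frac{21905056}{2800867}$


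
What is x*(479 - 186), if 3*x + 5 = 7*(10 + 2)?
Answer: 23147/3 ≈ 7715.7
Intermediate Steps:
x = 79/3 (x = -5/3 + (7*(10 + 2))/3 = -5/3 + (7*12)/3 = -5/3 + (1/3)*84 = -5/3 + 28 = 79/3 ≈ 26.333)
x*(479 - 186) = 79*(479 - 186)/3 = (79/3)*293 = 23147/3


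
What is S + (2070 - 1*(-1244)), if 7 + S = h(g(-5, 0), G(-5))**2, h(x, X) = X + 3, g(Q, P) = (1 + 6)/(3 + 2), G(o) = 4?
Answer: 3356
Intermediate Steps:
g(Q, P) = 7/5
h(x, X) = 3 + X
S = 42 (S = -7 + (3 + 4)**2 = -7 + 7**2 = -7 + 49 = 42)
S + (2070 - 1*(-1244)) = 42 + (2070 - 1*(-1244)) = 42 + (2070 + 1244) = 42 + 3314 = 3356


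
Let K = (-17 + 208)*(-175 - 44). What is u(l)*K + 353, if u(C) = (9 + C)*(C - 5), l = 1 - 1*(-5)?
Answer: -627082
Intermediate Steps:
K = -41829 (K = 191*(-219) = -41829)
l = 6 (l = 1 + 5 = 6)
u(C) = (-5 + C)*(9 + C) (u(C) = (9 + C)*(-5 + C) = (-5 + C)*(9 + C))
u(l)*K + 353 = (-45 + 6**2 + 4*6)*(-41829) + 353 = (-45 + 36 + 24)*(-41829) + 353 = 15*(-41829) + 353 = -627435 + 353 = -627082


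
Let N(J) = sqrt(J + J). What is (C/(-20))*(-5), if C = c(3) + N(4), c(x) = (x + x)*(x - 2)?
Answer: 3/2 + sqrt(2)/2 ≈ 2.2071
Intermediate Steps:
c(x) = 2*x*(-2 + x) (c(x) = (2*x)*(-2 + x) = 2*x*(-2 + x))
N(J) = sqrt(2)*sqrt(J) (N(J) = sqrt(2*J) = sqrt(2)*sqrt(J))
C = 6 + 2*sqrt(2) (C = 2*3*(-2 + 3) + sqrt(2)*sqrt(4) = 2*3*1 + sqrt(2)*2 = 6 + 2*sqrt(2) ≈ 8.8284)
(C/(-20))*(-5) = ((6 + 2*sqrt(2))/(-20))*(-5) = ((6 + 2*sqrt(2))*(-1/20))*(-5) = (-3/10 - sqrt(2)/10)*(-5) = 3/2 + sqrt(2)/2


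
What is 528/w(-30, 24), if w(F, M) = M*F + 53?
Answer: -528/667 ≈ -0.79160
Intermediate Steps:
w(F, M) = 53 + F*M (w(F, M) = F*M + 53 = 53 + F*M)
528/w(-30, 24) = 528/(53 - 30*24) = 528/(53 - 720) = 528/(-667) = 528*(-1/667) = -528/667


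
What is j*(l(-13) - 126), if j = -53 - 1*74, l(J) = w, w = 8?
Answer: 14986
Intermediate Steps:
l(J) = 8
j = -127 (j = -53 - 74 = -127)
j*(l(-13) - 126) = -127*(8 - 126) = -127*(-118) = 14986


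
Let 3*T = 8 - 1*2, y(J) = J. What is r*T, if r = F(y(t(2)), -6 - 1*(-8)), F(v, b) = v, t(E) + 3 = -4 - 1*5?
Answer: -24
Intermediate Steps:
t(E) = -12 (t(E) = -3 + (-4 - 1*5) = -3 + (-4 - 5) = -3 - 9 = -12)
r = -12
T = 2 (T = (8 - 1*2)/3 = (8 - 2)/3 = (⅓)*6 = 2)
r*T = -12*2 = -24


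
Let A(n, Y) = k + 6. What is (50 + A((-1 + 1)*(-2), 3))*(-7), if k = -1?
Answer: -385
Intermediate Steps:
A(n, Y) = 5 (A(n, Y) = -1 + 6 = 5)
(50 + A((-1 + 1)*(-2), 3))*(-7) = (50 + 5)*(-7) = 55*(-7) = -385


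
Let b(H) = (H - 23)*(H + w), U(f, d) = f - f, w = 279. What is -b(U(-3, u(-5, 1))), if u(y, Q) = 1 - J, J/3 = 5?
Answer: 6417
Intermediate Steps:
J = 15 (J = 3*5 = 15)
u(y, Q) = -14 (u(y, Q) = 1 - 1*15 = 1 - 15 = -14)
U(f, d) = 0
b(H) = (-23 + H)*(279 + H) (b(H) = (H - 23)*(H + 279) = (-23 + H)*(279 + H))
-b(U(-3, u(-5, 1))) = -(-6417 + 0² + 256*0) = -(-6417 + 0 + 0) = -1*(-6417) = 6417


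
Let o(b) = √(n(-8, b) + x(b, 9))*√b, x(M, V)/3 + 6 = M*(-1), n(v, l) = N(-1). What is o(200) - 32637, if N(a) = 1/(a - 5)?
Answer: -32637 + 10*I*√11127/3 ≈ -32637.0 + 351.62*I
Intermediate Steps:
N(a) = 1/(-5 + a)
n(v, l) = -⅙ (n(v, l) = 1/(-5 - 1) = 1/(-6) = -⅙)
x(M, V) = -18 - 3*M (x(M, V) = -18 + 3*(M*(-1)) = -18 + 3*(-M) = -18 - 3*M)
o(b) = √b*√(-109/6 - 3*b) (o(b) = √(-⅙ + (-18 - 3*b))*√b = √(-109/6 - 3*b)*√b = √b*√(-109/6 - 3*b))
o(200) - 32637 = √6*√200*√(-109 - 18*200)/6 - 32637 = √6*(10*√2)*√(-109 - 3600)/6 - 32637 = √6*(10*√2)*√(-3709)/6 - 32637 = √6*(10*√2)*(I*√3709)/6 - 32637 = 10*I*√11127/3 - 32637 = -32637 + 10*I*√11127/3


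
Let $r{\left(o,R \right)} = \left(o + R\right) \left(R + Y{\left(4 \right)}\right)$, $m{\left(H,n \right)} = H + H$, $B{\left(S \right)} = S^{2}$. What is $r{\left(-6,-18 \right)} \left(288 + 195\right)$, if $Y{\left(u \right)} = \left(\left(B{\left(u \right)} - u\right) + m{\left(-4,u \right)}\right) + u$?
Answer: $115920$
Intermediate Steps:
$m{\left(H,n \right)} = 2 H$
$Y{\left(u \right)} = -8 + u^{2}$ ($Y{\left(u \right)} = \left(\left(u^{2} - u\right) + 2 \left(-4\right)\right) + u = \left(\left(u^{2} - u\right) - 8\right) + u = \left(-8 + u^{2} - u\right) + u = -8 + u^{2}$)
$r{\left(o,R \right)} = \left(8 + R\right) \left(R + o\right)$ ($r{\left(o,R \right)} = \left(o + R\right) \left(R - \left(8 - 4^{2}\right)\right) = \left(R + o\right) \left(R + \left(-8 + 16\right)\right) = \left(R + o\right) \left(R + 8\right) = \left(R + o\right) \left(8 + R\right) = \left(8 + R\right) \left(R + o\right)$)
$r{\left(-6,-18 \right)} \left(288 + 195\right) = \left(\left(-18\right)^{2} + 8 \left(-18\right) + 8 \left(-6\right) - -108\right) \left(288 + 195\right) = \left(324 - 144 - 48 + 108\right) 483 = 240 \cdot 483 = 115920$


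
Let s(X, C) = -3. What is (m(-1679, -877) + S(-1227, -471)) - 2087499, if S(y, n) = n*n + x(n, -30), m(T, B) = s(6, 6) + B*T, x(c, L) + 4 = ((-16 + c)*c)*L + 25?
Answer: -7274467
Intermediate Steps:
x(c, L) = 21 + L*c*(-16 + c) (x(c, L) = -4 + (((-16 + c)*c)*L + 25) = -4 + ((c*(-16 + c))*L + 25) = -4 + (L*c*(-16 + c) + 25) = -4 + (25 + L*c*(-16 + c)) = 21 + L*c*(-16 + c))
m(T, B) = -3 + B*T
S(y, n) = 21 - 29*n² + 480*n (S(y, n) = n*n + (21 - 30*n² - 16*(-30)*n) = n² + (21 - 30*n² + 480*n) = 21 - 29*n² + 480*n)
(m(-1679, -877) + S(-1227, -471)) - 2087499 = ((-3 - 877*(-1679)) + (21 - 29*(-471)² + 480*(-471))) - 2087499 = ((-3 + 1472483) + (21 - 29*221841 - 226080)) - 2087499 = (1472480 + (21 - 6433389 - 226080)) - 2087499 = (1472480 - 6659448) - 2087499 = -5186968 - 2087499 = -7274467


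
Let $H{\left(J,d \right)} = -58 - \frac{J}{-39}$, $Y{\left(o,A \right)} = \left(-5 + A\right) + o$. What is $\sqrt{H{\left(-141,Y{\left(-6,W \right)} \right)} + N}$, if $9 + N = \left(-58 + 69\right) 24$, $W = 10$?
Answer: $\frac{\sqrt{32682}}{13} \approx 13.906$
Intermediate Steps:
$Y{\left(o,A \right)} = -5 + A + o$
$H{\left(J,d \right)} = -58 + \frac{J}{39}$ ($H{\left(J,d \right)} = -58 - J \left(- \frac{1}{39}\right) = -58 - - \frac{J}{39} = -58 + \frac{J}{39}$)
$N = 255$ ($N = -9 + \left(-58 + 69\right) 24 = -9 + 11 \cdot 24 = -9 + 264 = 255$)
$\sqrt{H{\left(-141,Y{\left(-6,W \right)} \right)} + N} = \sqrt{\left(-58 + \frac{1}{39} \left(-141\right)\right) + 255} = \sqrt{\left(-58 - \frac{47}{13}\right) + 255} = \sqrt{- \frac{801}{13} + 255} = \sqrt{\frac{2514}{13}} = \frac{\sqrt{32682}}{13}$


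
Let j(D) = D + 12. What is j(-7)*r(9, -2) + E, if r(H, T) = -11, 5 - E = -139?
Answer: 89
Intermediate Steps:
E = 144 (E = 5 - 1*(-139) = 5 + 139 = 144)
j(D) = 12 + D
j(-7)*r(9, -2) + E = (12 - 7)*(-11) + 144 = 5*(-11) + 144 = -55 + 144 = 89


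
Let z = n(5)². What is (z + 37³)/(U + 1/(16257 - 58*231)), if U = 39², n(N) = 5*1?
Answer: 72444201/2174270 ≈ 33.319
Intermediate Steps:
n(N) = 5
z = 25 (z = 5² = 25)
U = 1521
(z + 37³)/(U + 1/(16257 - 58*231)) = (25 + 37³)/(1521 + 1/(16257 - 58*231)) = (25 + 50653)/(1521 + 1/(16257 - 13398)) = 50678/(1521 + 1/2859) = 50678/(4348540/2859) = 50678*(2859/4348540) = 72444201/2174270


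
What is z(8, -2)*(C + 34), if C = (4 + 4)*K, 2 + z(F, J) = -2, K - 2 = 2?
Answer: -264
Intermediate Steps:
K = 4 (K = 2 + 2 = 4)
z(F, J) = -4 (z(F, J) = -2 - 2 = -4)
C = 32 (C = (4 + 4)*4 = 8*4 = 32)
z(8, -2)*(C + 34) = -4*(32 + 34) = -4*66 = -264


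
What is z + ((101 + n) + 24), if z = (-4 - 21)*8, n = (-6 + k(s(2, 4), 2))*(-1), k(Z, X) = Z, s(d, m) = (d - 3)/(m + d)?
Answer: -413/6 ≈ -68.833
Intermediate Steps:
s(d, m) = (-3 + d)/(d + m)
n = 37/6 (n = (-6 + (-3 + 2)/(2 + 4))*(-1) = (-6 - 1/6)*(-1) = -37/6*(-1) = 37/6 ≈ 6.1667)
z = -200 (z = -25*8 = -200)
z + ((101 + n) + 24) = -200 + ((101 + 37/6) + 24) = -200 + (643/6 + 24) = -200 + 787/6 = -413/6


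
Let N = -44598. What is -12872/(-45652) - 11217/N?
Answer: 90511995/169665658 ≈ 0.53347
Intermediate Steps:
-12872/(-45652) - 11217/N = -12872/(-45652) - 11217/(-44598) = -12872*(-1/45652) - 11217*(-1/44598) = 3218/11413 + 3739/14866 = 90511995/169665658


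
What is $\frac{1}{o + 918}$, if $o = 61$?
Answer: $\frac{1}{979} \approx 0.0010215$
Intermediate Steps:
$\frac{1}{o + 918} = \frac{1}{61 + 918} = \frac{1}{979}$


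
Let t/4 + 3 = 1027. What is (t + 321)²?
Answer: 19509889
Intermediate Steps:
t = 4096 (t = -12 + 4*1027 = -12 + 4108 = 4096)
(t + 321)² = (4096 + 321)² = 4417² = 19509889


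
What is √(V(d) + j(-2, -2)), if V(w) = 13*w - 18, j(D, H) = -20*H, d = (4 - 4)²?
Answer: √22 ≈ 4.6904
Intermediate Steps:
d = 0 (d = 0² = 0)
V(w) = -18 + 13*w
√(V(d) + j(-2, -2)) = √((-18 + 13*0) - 20*(-2)) = √((-18 + 0) + 40) = √(-18 + 40) = √22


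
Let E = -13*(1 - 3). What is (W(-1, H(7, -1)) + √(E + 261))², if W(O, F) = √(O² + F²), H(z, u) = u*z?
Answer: 337 + 10*√574 ≈ 576.58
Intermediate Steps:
E = 26 (E = -13*(-2) = 26)
W(O, F) = √(F² + O²)
(W(-1, H(7, -1)) + √(E + 261))² = (√((-1*7)² + (-1)²) + √(26 + 261))² = (√((-7)² + 1) + √287)² = (√(49 + 1) + √287)² = (√50 + √287)² = (5*√2 + √287)² = (√287 + 5*√2)²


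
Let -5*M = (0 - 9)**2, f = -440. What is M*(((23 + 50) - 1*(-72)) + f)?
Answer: 4779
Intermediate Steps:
M = -81/5 (M = -(0 - 9)**2/5 = -1/5*(-9)**2 = -1/5*81 = -81/5 ≈ -16.200)
M*(((23 + 50) - 1*(-72)) + f) = -81*(((23 + 50) - 1*(-72)) - 440)/5 = -81*((73 + 72) - 440)/5 = -81*(145 - 440)/5 = -81/5*(-295) = 4779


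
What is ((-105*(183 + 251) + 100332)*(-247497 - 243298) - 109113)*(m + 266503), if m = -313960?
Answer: 1275502970821671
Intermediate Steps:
((-105*(183 + 251) + 100332)*(-247497 - 243298) - 109113)*(m + 266503) = ((-105*(183 + 251) + 100332)*(-247497 - 243298) - 109113)*(-313960 + 266503) = ((-105*434 + 100332)*(-490795) - 109113)*(-47457) = ((-45570 + 100332)*(-490795) - 109113)*(-47457) = (54762*(-490795) - 109113)*(-47457) = (-26876915790 - 109113)*(-47457) = -26877024903*(-47457) = 1275502970821671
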